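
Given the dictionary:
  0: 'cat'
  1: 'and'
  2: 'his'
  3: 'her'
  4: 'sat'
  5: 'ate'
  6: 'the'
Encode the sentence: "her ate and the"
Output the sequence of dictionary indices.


Look up each word in the dictionary:
  'her' -> 3
  'ate' -> 5
  'and' -> 1
  'the' -> 6

Encoded: [3, 5, 1, 6]


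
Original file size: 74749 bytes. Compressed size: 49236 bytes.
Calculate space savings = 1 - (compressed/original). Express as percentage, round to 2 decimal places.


ratio = compressed/original = 49236/74749 = 0.658684
savings = 1 - ratio = 1 - 0.658684 = 0.341316
as a percentage: 0.341316 * 100 = 34.13%

Space savings = 1 - 49236/74749 = 34.13%


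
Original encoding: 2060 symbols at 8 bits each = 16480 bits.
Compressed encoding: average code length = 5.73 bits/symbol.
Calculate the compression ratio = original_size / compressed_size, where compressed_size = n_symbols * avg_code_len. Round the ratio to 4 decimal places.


original_size = n_symbols * orig_bits = 2060 * 8 = 16480 bits
compressed_size = n_symbols * avg_code_len = 2060 * 5.73 = 11803.8 bits
ratio = original_size / compressed_size = 16480 / 11803.8 = 1.3962

Compression ratio = 1.3962


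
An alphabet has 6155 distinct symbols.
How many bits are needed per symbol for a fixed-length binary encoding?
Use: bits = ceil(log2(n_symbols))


log2(6155) = 12.5875
Bracket: 2^12 = 4096 < 6155 <= 2^13 = 8192
So ceil(log2(6155)) = 13

bits = ceil(log2(6155)) = ceil(12.5875) = 13 bits


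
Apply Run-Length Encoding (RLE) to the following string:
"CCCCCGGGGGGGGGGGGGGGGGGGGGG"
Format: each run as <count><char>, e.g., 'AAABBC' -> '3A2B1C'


Scanning runs left to right:
  i=0: run of 'C' x 5 -> '5C'
  i=5: run of 'G' x 22 -> '22G'

RLE = 5C22G


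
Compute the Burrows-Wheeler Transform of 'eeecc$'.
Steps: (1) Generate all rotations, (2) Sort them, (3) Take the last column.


Rotations (sorted):
  0: $eeecc -> last char: c
  1: c$eeec -> last char: c
  2: cc$eee -> last char: e
  3: ecc$ee -> last char: e
  4: eecc$e -> last char: e
  5: eeecc$ -> last char: $


BWT = cceee$


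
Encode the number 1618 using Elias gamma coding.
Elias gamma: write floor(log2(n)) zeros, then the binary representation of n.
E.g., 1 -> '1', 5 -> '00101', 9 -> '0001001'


num_bits = floor(log2(1618)) + 1 = 11
leading_zeros = num_bits - 1 = 10
binary(1618) = 11001010010

Elias gamma(1618) = '0000000000' + '11001010010' = 000000000011001010010 (21 bits)


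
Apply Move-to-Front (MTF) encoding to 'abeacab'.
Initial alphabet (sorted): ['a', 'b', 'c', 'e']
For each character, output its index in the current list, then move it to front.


MTF encoding:
'a': index 0 in ['a', 'b', 'c', 'e'] -> ['a', 'b', 'c', 'e']
'b': index 1 in ['a', 'b', 'c', 'e'] -> ['b', 'a', 'c', 'e']
'e': index 3 in ['b', 'a', 'c', 'e'] -> ['e', 'b', 'a', 'c']
'a': index 2 in ['e', 'b', 'a', 'c'] -> ['a', 'e', 'b', 'c']
'c': index 3 in ['a', 'e', 'b', 'c'] -> ['c', 'a', 'e', 'b']
'a': index 1 in ['c', 'a', 'e', 'b'] -> ['a', 'c', 'e', 'b']
'b': index 3 in ['a', 'c', 'e', 'b'] -> ['b', 'a', 'c', 'e']


Output: [0, 1, 3, 2, 3, 1, 3]


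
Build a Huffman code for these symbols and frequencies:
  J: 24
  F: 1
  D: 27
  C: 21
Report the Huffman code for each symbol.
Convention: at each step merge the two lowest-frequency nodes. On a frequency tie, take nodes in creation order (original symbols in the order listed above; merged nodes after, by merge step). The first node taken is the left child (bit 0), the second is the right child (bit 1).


Huffman tree construction:
Step 1: Merge F(1) + C(21) = 22
Step 2: Merge (F+C)(22) + J(24) = 46
Step 3: Merge D(27) + ((F+C)+J)(46) = 73
Read each symbol's code off the tree from the root (left child = 0, right child = 1).

Codes:
  J: 11 (length 2)
  F: 100 (length 3)
  D: 0 (length 1)
  C: 101 (length 3)
Average code length: 141/73 = 1.9315 bits/symbol


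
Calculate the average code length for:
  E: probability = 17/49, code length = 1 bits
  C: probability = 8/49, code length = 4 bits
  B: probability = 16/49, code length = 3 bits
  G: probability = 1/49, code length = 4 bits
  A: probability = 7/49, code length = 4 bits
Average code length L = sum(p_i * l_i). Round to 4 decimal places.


Weighted contributions p_i * l_i:
  E: (17/49) * 1 = 17/49
  C: (8/49) * 4 = 32/49
  B: (16/49) * 3 = 48/49
  G: (1/49) * 4 = 4/49
  A: (7/49) * 4 = 28/49
Sum = (17 + 32 + 48 + 4 + 28)/49 = 129/49

L = 129/49 = 2.6327 bits/symbol


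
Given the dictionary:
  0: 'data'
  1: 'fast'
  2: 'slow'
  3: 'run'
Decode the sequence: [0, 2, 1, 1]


Look up each index in the dictionary:
  0 -> 'data'
  2 -> 'slow'
  1 -> 'fast'
  1 -> 'fast'

Decoded: "data slow fast fast"


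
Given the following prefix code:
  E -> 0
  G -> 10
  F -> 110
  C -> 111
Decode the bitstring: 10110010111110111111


Decoding step by step:
Bits 10 -> G
Bits 110 -> F
Bits 0 -> E
Bits 10 -> G
Bits 111 -> C
Bits 110 -> F
Bits 111 -> C
Bits 111 -> C


Decoded message: GFEGCFCC


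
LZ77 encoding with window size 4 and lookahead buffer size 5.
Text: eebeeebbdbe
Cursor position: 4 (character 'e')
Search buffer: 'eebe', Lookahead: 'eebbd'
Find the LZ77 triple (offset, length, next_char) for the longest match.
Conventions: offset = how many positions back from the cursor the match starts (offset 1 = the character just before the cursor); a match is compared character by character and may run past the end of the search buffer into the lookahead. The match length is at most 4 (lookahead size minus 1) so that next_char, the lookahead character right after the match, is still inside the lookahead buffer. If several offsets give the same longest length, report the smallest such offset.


Try each offset into the search buffer:
  offset=1 (pos 3, char 'e'): match length 2
  offset=2 (pos 2, char 'b'): match length 0
  offset=3 (pos 1, char 'e'): match length 1
  offset=4 (pos 0, char 'e'): match length 3
Longest match has length 3 at offset 4.
next_char = character at position 4 + 3 = 7 -> 'b'

Best match: offset=4, length=3 (matching 'eeb' starting at position 0)
LZ77 triple: (4, 3, 'b')


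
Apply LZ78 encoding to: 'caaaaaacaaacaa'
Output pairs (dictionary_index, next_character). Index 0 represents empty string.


LZ78 encoding steps:
Dictionary: {0: ''}
Step 1: w='' (idx 0), next='c' -> output (0, 'c'), add 'c' as idx 1
Step 2: w='' (idx 0), next='a' -> output (0, 'a'), add 'a' as idx 2
Step 3: w='a' (idx 2), next='a' -> output (2, 'a'), add 'aa' as idx 3
Step 4: w='aa' (idx 3), next='a' -> output (3, 'a'), add 'aaa' as idx 4
Step 5: w='c' (idx 1), next='a' -> output (1, 'a'), add 'ca' as idx 5
Step 6: w='aa' (idx 3), next='c' -> output (3, 'c'), add 'aac' as idx 6
Step 7: w='aa' (idx 3), end of input -> output (3, '')


Encoded: [(0, 'c'), (0, 'a'), (2, 'a'), (3, 'a'), (1, 'a'), (3, 'c'), (3, '')]


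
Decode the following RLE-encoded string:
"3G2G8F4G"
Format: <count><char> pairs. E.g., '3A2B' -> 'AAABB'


Expanding each <count><char> pair:
  3G -> 'GGG'
  2G -> 'GG'
  8F -> 'FFFFFFFF'
  4G -> 'GGGG'

Decoded = GGGGGFFFFFFFFGGGG


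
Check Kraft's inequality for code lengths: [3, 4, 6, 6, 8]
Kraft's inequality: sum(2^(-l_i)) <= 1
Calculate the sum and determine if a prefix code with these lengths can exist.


Sum = 2^(-3) + 2^(-4) + 2^(-6) + 2^(-6) + 2^(-8)
    = 0.125 + 0.0625 + 0.015625 + 0.015625 + 0.00390625
    = 57/256 = 0.22265625
Since 0.22265625 <= 1, Kraft's inequality IS satisfied.
A prefix code with these lengths CAN exist.

Kraft sum = 0.22265625. Satisfied.


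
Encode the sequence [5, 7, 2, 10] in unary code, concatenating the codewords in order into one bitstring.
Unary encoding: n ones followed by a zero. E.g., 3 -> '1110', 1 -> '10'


Encode each number as n ones followed by a terminating 0:
  5 -> 111110 (6 bits)
  7 -> 11111110 (8 bits)
  2 -> 110 (3 bits)
  10 -> 11111111110 (11 bits)
Total length = 6 + 8 + 3 + 11 = 28 bits.

Unary([5, 7, 2, 10]) = 1111101111111011011111111110 (28 bits)


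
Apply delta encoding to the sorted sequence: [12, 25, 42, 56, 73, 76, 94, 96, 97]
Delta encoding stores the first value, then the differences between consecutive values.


First value: 12
Deltas:
  25 - 12 = 13
  42 - 25 = 17
  56 - 42 = 14
  73 - 56 = 17
  76 - 73 = 3
  94 - 76 = 18
  96 - 94 = 2
  97 - 96 = 1


Delta encoded: [12, 13, 17, 14, 17, 3, 18, 2, 1]


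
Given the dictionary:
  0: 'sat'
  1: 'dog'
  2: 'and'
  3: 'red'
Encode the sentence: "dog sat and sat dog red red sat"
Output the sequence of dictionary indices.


Look up each word in the dictionary:
  'dog' -> 1
  'sat' -> 0
  'and' -> 2
  'sat' -> 0
  'dog' -> 1
  'red' -> 3
  'red' -> 3
  'sat' -> 0

Encoded: [1, 0, 2, 0, 1, 3, 3, 0]


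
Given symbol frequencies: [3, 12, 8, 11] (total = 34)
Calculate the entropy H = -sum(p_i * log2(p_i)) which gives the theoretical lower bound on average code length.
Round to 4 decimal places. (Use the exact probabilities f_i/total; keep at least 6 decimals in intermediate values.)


Per-symbol terms -p_i * log2(p_i) with p_i = f_i/34:
  p = 3/34 = 0.088235: log2(p) = -3.502500, -p*log2(p) = 0.309044
  p = 12/34 = 0.352941: log2(p) = -1.502500, -p*log2(p) = 0.530294
  p = 8/34 = 0.235294: log2(p) = -2.087463, -p*log2(p) = 0.491168
  p = 11/34 = 0.323529: log2(p) = -1.628031, -p*log2(p) = 0.526716
H = 0.309044 + 0.530294 + 0.491168 + 0.526716 = 1.857222

H = 1.8572 bits/symbol


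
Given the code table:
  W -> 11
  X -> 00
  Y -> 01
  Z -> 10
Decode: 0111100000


Decoding:
01 -> Y
11 -> W
10 -> Z
00 -> X
00 -> X


Result: YWZXX


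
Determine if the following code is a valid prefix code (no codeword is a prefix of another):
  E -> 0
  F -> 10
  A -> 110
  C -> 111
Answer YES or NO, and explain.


Checking each pair (does one codeword prefix another?):
  E='0' vs F='10': no prefix
  E='0' vs A='110': no prefix
  E='0' vs C='111': no prefix
  F='10' vs E='0': no prefix
  F='10' vs A='110': no prefix
  F='10' vs C='111': no prefix
  A='110' vs E='0': no prefix
  A='110' vs F='10': no prefix
  A='110' vs C='111': no prefix
  C='111' vs E='0': no prefix
  C='111' vs F='10': no prefix
  C='111' vs A='110': no prefix
No violation found over all pairs.

YES -- this is a valid prefix code. No codeword is a prefix of any other codeword.


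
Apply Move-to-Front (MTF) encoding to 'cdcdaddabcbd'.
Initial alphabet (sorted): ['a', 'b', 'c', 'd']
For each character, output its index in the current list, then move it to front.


MTF encoding:
'c': index 2 in ['a', 'b', 'c', 'd'] -> ['c', 'a', 'b', 'd']
'd': index 3 in ['c', 'a', 'b', 'd'] -> ['d', 'c', 'a', 'b']
'c': index 1 in ['d', 'c', 'a', 'b'] -> ['c', 'd', 'a', 'b']
'd': index 1 in ['c', 'd', 'a', 'b'] -> ['d', 'c', 'a', 'b']
'a': index 2 in ['d', 'c', 'a', 'b'] -> ['a', 'd', 'c', 'b']
'd': index 1 in ['a', 'd', 'c', 'b'] -> ['d', 'a', 'c', 'b']
'd': index 0 in ['d', 'a', 'c', 'b'] -> ['d', 'a', 'c', 'b']
'a': index 1 in ['d', 'a', 'c', 'b'] -> ['a', 'd', 'c', 'b']
'b': index 3 in ['a', 'd', 'c', 'b'] -> ['b', 'a', 'd', 'c']
'c': index 3 in ['b', 'a', 'd', 'c'] -> ['c', 'b', 'a', 'd']
'b': index 1 in ['c', 'b', 'a', 'd'] -> ['b', 'c', 'a', 'd']
'd': index 3 in ['b', 'c', 'a', 'd'] -> ['d', 'b', 'c', 'a']


Output: [2, 3, 1, 1, 2, 1, 0, 1, 3, 3, 1, 3]


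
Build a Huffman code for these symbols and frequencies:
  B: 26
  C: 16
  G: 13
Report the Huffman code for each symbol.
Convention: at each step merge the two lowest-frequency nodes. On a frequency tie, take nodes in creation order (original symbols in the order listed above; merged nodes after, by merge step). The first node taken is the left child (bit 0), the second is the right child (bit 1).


Huffman tree construction:
Step 1: Merge G(13) + C(16) = 29
Step 2: Merge B(26) + (G+C)(29) = 55
Read each symbol's code off the tree from the root (left child = 0, right child = 1).

Codes:
  B: 0 (length 1)
  C: 11 (length 2)
  G: 10 (length 2)
Average code length: 84/55 = 1.5273 bits/symbol


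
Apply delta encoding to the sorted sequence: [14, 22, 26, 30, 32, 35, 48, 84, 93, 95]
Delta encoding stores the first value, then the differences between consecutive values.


First value: 14
Deltas:
  22 - 14 = 8
  26 - 22 = 4
  30 - 26 = 4
  32 - 30 = 2
  35 - 32 = 3
  48 - 35 = 13
  84 - 48 = 36
  93 - 84 = 9
  95 - 93 = 2


Delta encoded: [14, 8, 4, 4, 2, 3, 13, 36, 9, 2]


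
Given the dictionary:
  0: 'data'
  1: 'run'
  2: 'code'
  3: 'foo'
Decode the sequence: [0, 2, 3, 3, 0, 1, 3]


Look up each index in the dictionary:
  0 -> 'data'
  2 -> 'code'
  3 -> 'foo'
  3 -> 'foo'
  0 -> 'data'
  1 -> 'run'
  3 -> 'foo'

Decoded: "data code foo foo data run foo"


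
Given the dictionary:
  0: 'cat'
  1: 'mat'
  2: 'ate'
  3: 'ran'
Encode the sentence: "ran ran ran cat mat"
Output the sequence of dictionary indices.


Look up each word in the dictionary:
  'ran' -> 3
  'ran' -> 3
  'ran' -> 3
  'cat' -> 0
  'mat' -> 1

Encoded: [3, 3, 3, 0, 1]


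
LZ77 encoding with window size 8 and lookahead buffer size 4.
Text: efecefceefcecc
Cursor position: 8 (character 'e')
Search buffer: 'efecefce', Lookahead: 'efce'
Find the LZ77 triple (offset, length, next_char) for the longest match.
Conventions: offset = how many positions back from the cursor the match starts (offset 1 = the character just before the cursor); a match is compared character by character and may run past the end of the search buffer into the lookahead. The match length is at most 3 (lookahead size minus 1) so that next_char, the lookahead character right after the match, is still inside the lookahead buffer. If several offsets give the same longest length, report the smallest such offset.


Try each offset into the search buffer:
  offset=1 (pos 7, char 'e'): match length 1
  offset=2 (pos 6, char 'c'): match length 0
  offset=3 (pos 5, char 'f'): match length 0
  offset=4 (pos 4, char 'e'): match length 3
  offset=5 (pos 3, char 'c'): match length 0
  offset=6 (pos 2, char 'e'): match length 1
  offset=7 (pos 1, char 'f'): match length 0
  offset=8 (pos 0, char 'e'): match length 2
Longest match has length 3 at offset 4.
next_char = character at position 8 + 3 = 11 -> 'e'

Best match: offset=4, length=3 (matching 'efc' starting at position 4)
LZ77 triple: (4, 3, 'e')


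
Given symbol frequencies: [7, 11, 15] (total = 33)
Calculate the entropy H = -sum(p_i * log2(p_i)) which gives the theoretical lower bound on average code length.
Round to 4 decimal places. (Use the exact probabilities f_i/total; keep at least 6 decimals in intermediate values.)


Per-symbol terms -p_i * log2(p_i) with p_i = f_i/33:
  p = 7/33 = 0.212121: log2(p) = -2.237039, -p*log2(p) = 0.474523
  p = 11/33 = 0.333333: log2(p) = -1.584963, -p*log2(p) = 0.528321
  p = 15/33 = 0.454545: log2(p) = -1.137504, -p*log2(p) = 0.517047
H = 0.474523 + 0.528321 + 0.517047 = 1.519891

H = 1.5199 bits/symbol


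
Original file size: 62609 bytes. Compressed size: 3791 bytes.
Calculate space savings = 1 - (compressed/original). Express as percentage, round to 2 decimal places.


ratio = compressed/original = 3791/62609 = 0.06055
savings = 1 - ratio = 1 - 0.06055 = 0.93945
as a percentage: 0.93945 * 100 = 93.94%

Space savings = 1 - 3791/62609 = 93.94%


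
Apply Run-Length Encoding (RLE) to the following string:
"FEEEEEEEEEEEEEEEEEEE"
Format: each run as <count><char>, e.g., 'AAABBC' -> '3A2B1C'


Scanning runs left to right:
  i=0: run of 'F' x 1 -> '1F'
  i=1: run of 'E' x 19 -> '19E'

RLE = 1F19E


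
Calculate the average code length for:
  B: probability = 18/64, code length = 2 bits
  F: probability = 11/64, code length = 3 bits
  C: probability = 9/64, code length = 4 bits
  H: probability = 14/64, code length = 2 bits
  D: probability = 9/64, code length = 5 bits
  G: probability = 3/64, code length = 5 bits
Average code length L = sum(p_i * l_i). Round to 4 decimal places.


Weighted contributions p_i * l_i:
  B: (18/64) * 2 = 36/64
  F: (11/64) * 3 = 33/64
  C: (9/64) * 4 = 36/64
  H: (14/64) * 2 = 28/64
  D: (9/64) * 5 = 45/64
  G: (3/64) * 5 = 15/64
Sum = (36 + 33 + 36 + 28 + 45 + 15)/64 = 193/64

L = 193/64 = 3.0156 bits/symbol


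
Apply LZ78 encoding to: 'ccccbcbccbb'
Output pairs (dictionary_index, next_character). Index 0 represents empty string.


LZ78 encoding steps:
Dictionary: {0: ''}
Step 1: w='' (idx 0), next='c' -> output (0, 'c'), add 'c' as idx 1
Step 2: w='c' (idx 1), next='c' -> output (1, 'c'), add 'cc' as idx 2
Step 3: w='c' (idx 1), next='b' -> output (1, 'b'), add 'cb' as idx 3
Step 4: w='cb' (idx 3), next='c' -> output (3, 'c'), add 'cbc' as idx 4
Step 5: w='cb' (idx 3), next='b' -> output (3, 'b'), add 'cbb' as idx 5


Encoded: [(0, 'c'), (1, 'c'), (1, 'b'), (3, 'c'), (3, 'b')]


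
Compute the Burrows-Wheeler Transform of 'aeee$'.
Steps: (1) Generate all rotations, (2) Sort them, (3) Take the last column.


Rotations (sorted):
  0: $aeee -> last char: e
  1: aeee$ -> last char: $
  2: e$aee -> last char: e
  3: ee$ae -> last char: e
  4: eee$a -> last char: a


BWT = e$eea


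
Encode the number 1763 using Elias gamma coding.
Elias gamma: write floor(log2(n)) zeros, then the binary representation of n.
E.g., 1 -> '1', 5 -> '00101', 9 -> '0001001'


num_bits = floor(log2(1763)) + 1 = 11
leading_zeros = num_bits - 1 = 10
binary(1763) = 11011100011

Elias gamma(1763) = '0000000000' + '11011100011' = 000000000011011100011 (21 bits)


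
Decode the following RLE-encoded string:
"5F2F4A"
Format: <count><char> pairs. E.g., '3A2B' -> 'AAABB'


Expanding each <count><char> pair:
  5F -> 'FFFFF'
  2F -> 'FF'
  4A -> 'AAAA'

Decoded = FFFFFFFAAAA


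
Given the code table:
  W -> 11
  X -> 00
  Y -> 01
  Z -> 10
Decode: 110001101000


Decoding:
11 -> W
00 -> X
01 -> Y
10 -> Z
10 -> Z
00 -> X


Result: WXYZZX


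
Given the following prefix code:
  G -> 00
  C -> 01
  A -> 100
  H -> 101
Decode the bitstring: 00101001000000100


Decoding step by step:
Bits 00 -> G
Bits 101 -> H
Bits 00 -> G
Bits 100 -> A
Bits 00 -> G
Bits 00 -> G
Bits 100 -> A


Decoded message: GHGAGGA


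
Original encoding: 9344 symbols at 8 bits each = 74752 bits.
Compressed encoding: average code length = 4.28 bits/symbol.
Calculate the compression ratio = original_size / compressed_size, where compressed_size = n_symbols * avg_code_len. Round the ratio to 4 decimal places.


original_size = n_symbols * orig_bits = 9344 * 8 = 74752 bits
compressed_size = n_symbols * avg_code_len = 9344 * 4.28 = 39992.32 bits
ratio = original_size / compressed_size = 74752 / 39992.32 = 1.8692

Compression ratio = 1.8692


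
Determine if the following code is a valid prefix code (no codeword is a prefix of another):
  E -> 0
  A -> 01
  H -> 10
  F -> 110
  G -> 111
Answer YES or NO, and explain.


Checking each pair (does one codeword prefix another?):
  E='0' vs A='01': prefix -- VIOLATION

NO -- this is NOT a valid prefix code. E (0) is a prefix of A (01).


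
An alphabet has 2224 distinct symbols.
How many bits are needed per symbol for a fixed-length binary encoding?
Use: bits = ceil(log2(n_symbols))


log2(2224) = 11.1189
Bracket: 2^11 = 2048 < 2224 <= 2^12 = 4096
So ceil(log2(2224)) = 12

bits = ceil(log2(2224)) = ceil(11.1189) = 12 bits


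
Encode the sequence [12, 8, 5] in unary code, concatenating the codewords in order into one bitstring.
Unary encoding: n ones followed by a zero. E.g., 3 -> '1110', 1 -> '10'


Encode each number as n ones followed by a terminating 0:
  12 -> 1111111111110 (13 bits)
  8 -> 111111110 (9 bits)
  5 -> 111110 (6 bits)
Total length = 13 + 9 + 6 = 28 bits.

Unary([12, 8, 5]) = 1111111111110111111110111110 (28 bits)


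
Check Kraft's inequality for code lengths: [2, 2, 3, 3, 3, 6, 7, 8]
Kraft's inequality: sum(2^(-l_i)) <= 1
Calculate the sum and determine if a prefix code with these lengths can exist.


Sum = 2^(-2) + 2^(-2) + 2^(-3) + 2^(-3) + 2^(-3) + 2^(-6) + 2^(-7) + 2^(-8)
    = 0.25 + 0.25 + 0.125 + 0.125 + 0.125 + 0.015625 + 0.0078125 + 0.00390625
    = 231/256 = 0.90234375
Since 0.90234375 <= 1, Kraft's inequality IS satisfied.
A prefix code with these lengths CAN exist.

Kraft sum = 0.90234375. Satisfied.


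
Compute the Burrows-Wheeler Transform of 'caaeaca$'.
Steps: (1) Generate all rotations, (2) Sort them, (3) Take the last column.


Rotations (sorted):
  0: $caaeaca -> last char: a
  1: a$caaeac -> last char: c
  2: aaeaca$c -> last char: c
  3: aca$caae -> last char: e
  4: aeaca$ca -> last char: a
  5: ca$caaea -> last char: a
  6: caaeaca$ -> last char: $
  7: eaca$caa -> last char: a


BWT = acceaa$a


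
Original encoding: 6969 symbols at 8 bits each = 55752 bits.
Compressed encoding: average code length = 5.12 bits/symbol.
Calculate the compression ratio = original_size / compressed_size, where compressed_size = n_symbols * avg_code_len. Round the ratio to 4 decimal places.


original_size = n_symbols * orig_bits = 6969 * 8 = 55752 bits
compressed_size = n_symbols * avg_code_len = 6969 * 5.12 = 35681.28 bits
ratio = original_size / compressed_size = 55752 / 35681.28 = 1.5625

Compression ratio = 1.5625


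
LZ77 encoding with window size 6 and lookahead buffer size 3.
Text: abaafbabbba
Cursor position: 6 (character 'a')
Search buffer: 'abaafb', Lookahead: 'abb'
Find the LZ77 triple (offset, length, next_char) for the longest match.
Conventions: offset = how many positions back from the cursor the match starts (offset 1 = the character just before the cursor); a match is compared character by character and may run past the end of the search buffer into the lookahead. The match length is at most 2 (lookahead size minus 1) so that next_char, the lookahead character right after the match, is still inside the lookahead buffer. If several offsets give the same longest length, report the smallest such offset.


Try each offset into the search buffer:
  offset=1 (pos 5, char 'b'): match length 0
  offset=2 (pos 4, char 'f'): match length 0
  offset=3 (pos 3, char 'a'): match length 1
  offset=4 (pos 2, char 'a'): match length 1
  offset=5 (pos 1, char 'b'): match length 0
  offset=6 (pos 0, char 'a'): match length 2
Longest match has length 2 at offset 6.
next_char = character at position 6 + 2 = 8 -> 'b'

Best match: offset=6, length=2 (matching 'ab' starting at position 0)
LZ77 triple: (6, 2, 'b')


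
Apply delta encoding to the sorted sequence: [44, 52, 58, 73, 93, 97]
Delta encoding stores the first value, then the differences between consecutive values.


First value: 44
Deltas:
  52 - 44 = 8
  58 - 52 = 6
  73 - 58 = 15
  93 - 73 = 20
  97 - 93 = 4


Delta encoded: [44, 8, 6, 15, 20, 4]


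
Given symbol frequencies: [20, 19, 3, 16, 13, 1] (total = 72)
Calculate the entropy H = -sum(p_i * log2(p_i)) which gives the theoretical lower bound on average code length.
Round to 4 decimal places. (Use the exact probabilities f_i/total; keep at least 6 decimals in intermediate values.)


Per-symbol terms -p_i * log2(p_i) with p_i = f_i/72:
  p = 20/72 = 0.277778: log2(p) = -1.847997, -p*log2(p) = 0.513332
  p = 19/72 = 0.263889: log2(p) = -1.921997, -p*log2(p) = 0.507194
  p = 3/72 = 0.041667: log2(p) = -4.584963, -p*log2(p) = 0.191040
  p = 16/72 = 0.222222: log2(p) = -2.169925, -p*log2(p) = 0.482206
  p = 13/72 = 0.180556: log2(p) = -2.469485, -p*log2(p) = 0.445879
  p = 1/72 = 0.013889: log2(p) = -6.169925, -p*log2(p) = 0.085693
H = 0.513332 + 0.507194 + 0.191040 + 0.482206 + 0.445879 + 0.085693 = 2.225344

H = 2.2253 bits/symbol


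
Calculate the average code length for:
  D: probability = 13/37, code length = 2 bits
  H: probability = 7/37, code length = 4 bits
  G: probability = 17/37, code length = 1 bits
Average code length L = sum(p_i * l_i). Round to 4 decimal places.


Weighted contributions p_i * l_i:
  D: (13/37) * 2 = 26/37
  H: (7/37) * 4 = 28/37
  G: (17/37) * 1 = 17/37
Sum = (26 + 28 + 17)/37 = 71/37

L = 71/37 = 1.9189 bits/symbol


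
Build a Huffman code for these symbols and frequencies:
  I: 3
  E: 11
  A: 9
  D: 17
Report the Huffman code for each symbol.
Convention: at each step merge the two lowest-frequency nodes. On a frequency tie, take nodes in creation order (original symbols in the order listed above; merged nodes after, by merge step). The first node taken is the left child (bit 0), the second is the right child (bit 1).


Huffman tree construction:
Step 1: Merge I(3) + A(9) = 12
Step 2: Merge E(11) + (I+A)(12) = 23
Step 3: Merge D(17) + (E+(I+A))(23) = 40
Read each symbol's code off the tree from the root (left child = 0, right child = 1).

Codes:
  I: 110 (length 3)
  E: 10 (length 2)
  A: 111 (length 3)
  D: 0 (length 1)
Average code length: 75/40 = 1.8750 bits/symbol


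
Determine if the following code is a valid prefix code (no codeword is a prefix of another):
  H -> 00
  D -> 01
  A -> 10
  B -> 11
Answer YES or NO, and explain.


Checking each pair (does one codeword prefix another?):
  H='00' vs D='01': no prefix
  H='00' vs A='10': no prefix
  H='00' vs B='11': no prefix
  D='01' vs H='00': no prefix
  D='01' vs A='10': no prefix
  D='01' vs B='11': no prefix
  A='10' vs H='00': no prefix
  A='10' vs D='01': no prefix
  A='10' vs B='11': no prefix
  B='11' vs H='00': no prefix
  B='11' vs D='01': no prefix
  B='11' vs A='10': no prefix
No violation found over all pairs.

YES -- this is a valid prefix code. No codeword is a prefix of any other codeword.


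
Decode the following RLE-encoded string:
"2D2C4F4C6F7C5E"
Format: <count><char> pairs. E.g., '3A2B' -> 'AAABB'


Expanding each <count><char> pair:
  2D -> 'DD'
  2C -> 'CC'
  4F -> 'FFFF'
  4C -> 'CCCC'
  6F -> 'FFFFFF'
  7C -> 'CCCCCCC'
  5E -> 'EEEEE'

Decoded = DDCCFFFFCCCCFFFFFFCCCCCCCEEEEE


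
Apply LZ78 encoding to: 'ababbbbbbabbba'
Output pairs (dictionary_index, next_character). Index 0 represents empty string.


LZ78 encoding steps:
Dictionary: {0: ''}
Step 1: w='' (idx 0), next='a' -> output (0, 'a'), add 'a' as idx 1
Step 2: w='' (idx 0), next='b' -> output (0, 'b'), add 'b' as idx 2
Step 3: w='a' (idx 1), next='b' -> output (1, 'b'), add 'ab' as idx 3
Step 4: w='b' (idx 2), next='b' -> output (2, 'b'), add 'bb' as idx 4
Step 5: w='bb' (idx 4), next='b' -> output (4, 'b'), add 'bbb' as idx 5
Step 6: w='ab' (idx 3), next='b' -> output (3, 'b'), add 'abb' as idx 6
Step 7: w='b' (idx 2), next='a' -> output (2, 'a'), add 'ba' as idx 7


Encoded: [(0, 'a'), (0, 'b'), (1, 'b'), (2, 'b'), (4, 'b'), (3, 'b'), (2, 'a')]


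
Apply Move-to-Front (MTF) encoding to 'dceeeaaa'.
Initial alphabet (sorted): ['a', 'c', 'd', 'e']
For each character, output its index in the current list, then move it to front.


MTF encoding:
'd': index 2 in ['a', 'c', 'd', 'e'] -> ['d', 'a', 'c', 'e']
'c': index 2 in ['d', 'a', 'c', 'e'] -> ['c', 'd', 'a', 'e']
'e': index 3 in ['c', 'd', 'a', 'e'] -> ['e', 'c', 'd', 'a']
'e': index 0 in ['e', 'c', 'd', 'a'] -> ['e', 'c', 'd', 'a']
'e': index 0 in ['e', 'c', 'd', 'a'] -> ['e', 'c', 'd', 'a']
'a': index 3 in ['e', 'c', 'd', 'a'] -> ['a', 'e', 'c', 'd']
'a': index 0 in ['a', 'e', 'c', 'd'] -> ['a', 'e', 'c', 'd']
'a': index 0 in ['a', 'e', 'c', 'd'] -> ['a', 'e', 'c', 'd']


Output: [2, 2, 3, 0, 0, 3, 0, 0]


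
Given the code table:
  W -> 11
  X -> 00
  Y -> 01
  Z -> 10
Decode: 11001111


Decoding:
11 -> W
00 -> X
11 -> W
11 -> W


Result: WXWW


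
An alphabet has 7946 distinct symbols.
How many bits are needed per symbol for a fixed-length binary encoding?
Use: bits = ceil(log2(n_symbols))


log2(7946) = 12.956
Bracket: 2^12 = 4096 < 7946 <= 2^13 = 8192
So ceil(log2(7946)) = 13

bits = ceil(log2(7946)) = ceil(12.956) = 13 bits


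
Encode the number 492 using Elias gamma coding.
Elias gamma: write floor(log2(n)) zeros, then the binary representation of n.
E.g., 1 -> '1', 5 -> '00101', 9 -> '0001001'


num_bits = floor(log2(492)) + 1 = 9
leading_zeros = num_bits - 1 = 8
binary(492) = 111101100

Elias gamma(492) = '00000000' + '111101100' = 00000000111101100 (17 bits)


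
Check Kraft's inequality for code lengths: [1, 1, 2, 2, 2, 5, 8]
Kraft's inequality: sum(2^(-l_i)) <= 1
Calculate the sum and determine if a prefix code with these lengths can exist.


Sum = 2^(-1) + 2^(-1) + 2^(-2) + 2^(-2) + 2^(-2) + 2^(-5) + 2^(-8)
    = 0.5 + 0.5 + 0.25 + 0.25 + 0.25 + 0.03125 + 0.00390625
    = 457/256 = 1.78515625
Since 1.78515625 > 1, Kraft's inequality is NOT satisfied.
A prefix code with these lengths CANNOT exist.

Kraft sum = 1.78515625. Not satisfied.


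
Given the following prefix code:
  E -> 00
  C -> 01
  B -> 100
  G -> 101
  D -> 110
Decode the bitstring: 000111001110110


Decoding step by step:
Bits 00 -> E
Bits 01 -> C
Bits 110 -> D
Bits 01 -> C
Bits 110 -> D
Bits 110 -> D


Decoded message: ECDCDD


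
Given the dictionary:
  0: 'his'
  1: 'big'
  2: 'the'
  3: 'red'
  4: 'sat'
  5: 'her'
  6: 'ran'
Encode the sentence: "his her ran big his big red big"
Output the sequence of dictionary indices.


Look up each word in the dictionary:
  'his' -> 0
  'her' -> 5
  'ran' -> 6
  'big' -> 1
  'his' -> 0
  'big' -> 1
  'red' -> 3
  'big' -> 1

Encoded: [0, 5, 6, 1, 0, 1, 3, 1]


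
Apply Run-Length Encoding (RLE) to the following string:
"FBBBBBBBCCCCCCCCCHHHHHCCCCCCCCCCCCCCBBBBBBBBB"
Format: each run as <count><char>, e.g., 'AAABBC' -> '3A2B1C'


Scanning runs left to right:
  i=0: run of 'F' x 1 -> '1F'
  i=1: run of 'B' x 7 -> '7B'
  i=8: run of 'C' x 9 -> '9C'
  i=17: run of 'H' x 5 -> '5H'
  i=22: run of 'C' x 14 -> '14C'
  i=36: run of 'B' x 9 -> '9B'

RLE = 1F7B9C5H14C9B


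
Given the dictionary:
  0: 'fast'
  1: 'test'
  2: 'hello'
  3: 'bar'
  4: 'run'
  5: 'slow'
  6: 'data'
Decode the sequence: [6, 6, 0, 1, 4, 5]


Look up each index in the dictionary:
  6 -> 'data'
  6 -> 'data'
  0 -> 'fast'
  1 -> 'test'
  4 -> 'run'
  5 -> 'slow'

Decoded: "data data fast test run slow"


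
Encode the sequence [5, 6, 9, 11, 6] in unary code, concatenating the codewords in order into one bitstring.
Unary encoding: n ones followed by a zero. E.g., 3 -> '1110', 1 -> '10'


Encode each number as n ones followed by a terminating 0:
  5 -> 111110 (6 bits)
  6 -> 1111110 (7 bits)
  9 -> 1111111110 (10 bits)
  11 -> 111111111110 (12 bits)
  6 -> 1111110 (7 bits)
Total length = 6 + 7 + 10 + 12 + 7 = 42 bits.

Unary([5, 6, 9, 11, 6]) = 111110111111011111111101111111111101111110 (42 bits)


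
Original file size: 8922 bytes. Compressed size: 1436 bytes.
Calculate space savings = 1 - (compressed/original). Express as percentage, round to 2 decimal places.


ratio = compressed/original = 1436/8922 = 0.16095
savings = 1 - ratio = 1 - 0.16095 = 0.83905
as a percentage: 0.83905 * 100 = 83.9%

Space savings = 1 - 1436/8922 = 83.9%


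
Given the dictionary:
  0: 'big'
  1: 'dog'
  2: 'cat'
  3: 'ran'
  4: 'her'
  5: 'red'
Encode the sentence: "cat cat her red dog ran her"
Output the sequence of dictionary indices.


Look up each word in the dictionary:
  'cat' -> 2
  'cat' -> 2
  'her' -> 4
  'red' -> 5
  'dog' -> 1
  'ran' -> 3
  'her' -> 4

Encoded: [2, 2, 4, 5, 1, 3, 4]


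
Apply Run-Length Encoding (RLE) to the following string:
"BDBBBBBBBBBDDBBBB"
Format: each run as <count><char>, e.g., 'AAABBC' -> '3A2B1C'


Scanning runs left to right:
  i=0: run of 'B' x 1 -> '1B'
  i=1: run of 'D' x 1 -> '1D'
  i=2: run of 'B' x 9 -> '9B'
  i=11: run of 'D' x 2 -> '2D'
  i=13: run of 'B' x 4 -> '4B'

RLE = 1B1D9B2D4B


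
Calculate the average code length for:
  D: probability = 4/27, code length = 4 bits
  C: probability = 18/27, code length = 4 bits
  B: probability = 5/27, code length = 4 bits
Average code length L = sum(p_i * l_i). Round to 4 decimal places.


Weighted contributions p_i * l_i:
  D: (4/27) * 4 = 16/27
  C: (18/27) * 4 = 72/27
  B: (5/27) * 4 = 20/27
Sum = (16 + 72 + 20)/27 = 108/27

L = 108/27 = 4.0000 bits/symbol


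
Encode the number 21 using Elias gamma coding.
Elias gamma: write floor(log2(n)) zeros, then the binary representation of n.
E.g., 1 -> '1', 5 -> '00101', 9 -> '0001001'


num_bits = floor(log2(21)) + 1 = 5
leading_zeros = num_bits - 1 = 4
binary(21) = 10101

Elias gamma(21) = '0000' + '10101' = 000010101 (9 bits)


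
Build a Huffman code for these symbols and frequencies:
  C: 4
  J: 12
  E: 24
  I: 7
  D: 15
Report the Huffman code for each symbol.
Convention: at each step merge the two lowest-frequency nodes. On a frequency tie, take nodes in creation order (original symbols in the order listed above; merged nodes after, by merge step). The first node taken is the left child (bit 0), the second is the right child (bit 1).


Huffman tree construction:
Step 1: Merge C(4) + I(7) = 11
Step 2: Merge (C+I)(11) + J(12) = 23
Step 3: Merge D(15) + ((C+I)+J)(23) = 38
Step 4: Merge E(24) + (D+((C+I)+J))(38) = 62
Read each symbol's code off the tree from the root (left child = 0, right child = 1).

Codes:
  C: 1100 (length 4)
  J: 111 (length 3)
  E: 0 (length 1)
  I: 1101 (length 4)
  D: 10 (length 2)
Average code length: 134/62 = 2.1613 bits/symbol


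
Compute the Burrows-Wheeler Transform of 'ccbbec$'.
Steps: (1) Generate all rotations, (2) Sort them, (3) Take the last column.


Rotations (sorted):
  0: $ccbbec -> last char: c
  1: bbec$cc -> last char: c
  2: bec$ccb -> last char: b
  3: c$ccbbe -> last char: e
  4: cbbec$c -> last char: c
  5: ccbbec$ -> last char: $
  6: ec$ccbb -> last char: b


BWT = ccbec$b


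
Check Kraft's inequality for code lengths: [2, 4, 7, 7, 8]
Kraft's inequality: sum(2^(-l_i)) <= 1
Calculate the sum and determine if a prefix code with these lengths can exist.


Sum = 2^(-2) + 2^(-4) + 2^(-7) + 2^(-7) + 2^(-8)
    = 0.25 + 0.0625 + 0.0078125 + 0.0078125 + 0.00390625
    = 85/256 = 0.33203125
Since 0.33203125 <= 1, Kraft's inequality IS satisfied.
A prefix code with these lengths CAN exist.

Kraft sum = 0.33203125. Satisfied.


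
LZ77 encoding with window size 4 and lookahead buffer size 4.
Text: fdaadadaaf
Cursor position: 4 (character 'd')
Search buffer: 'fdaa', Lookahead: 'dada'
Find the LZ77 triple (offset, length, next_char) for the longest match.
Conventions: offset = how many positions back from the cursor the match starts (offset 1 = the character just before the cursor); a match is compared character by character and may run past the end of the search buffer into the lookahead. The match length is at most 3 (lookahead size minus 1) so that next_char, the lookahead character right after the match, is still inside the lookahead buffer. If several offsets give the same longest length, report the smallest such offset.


Try each offset into the search buffer:
  offset=1 (pos 3, char 'a'): match length 0
  offset=2 (pos 2, char 'a'): match length 0
  offset=3 (pos 1, char 'd'): match length 2
  offset=4 (pos 0, char 'f'): match length 0
Longest match has length 2 at offset 3.
next_char = character at position 4 + 2 = 6 -> 'd'

Best match: offset=3, length=2 (matching 'da' starting at position 1)
LZ77 triple: (3, 2, 'd')


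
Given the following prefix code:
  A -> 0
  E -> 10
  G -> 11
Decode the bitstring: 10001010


Decoding step by step:
Bits 10 -> E
Bits 0 -> A
Bits 0 -> A
Bits 10 -> E
Bits 10 -> E


Decoded message: EAAEE


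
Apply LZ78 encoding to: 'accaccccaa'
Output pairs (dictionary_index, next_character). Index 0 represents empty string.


LZ78 encoding steps:
Dictionary: {0: ''}
Step 1: w='' (idx 0), next='a' -> output (0, 'a'), add 'a' as idx 1
Step 2: w='' (idx 0), next='c' -> output (0, 'c'), add 'c' as idx 2
Step 3: w='c' (idx 2), next='a' -> output (2, 'a'), add 'ca' as idx 3
Step 4: w='c' (idx 2), next='c' -> output (2, 'c'), add 'cc' as idx 4
Step 5: w='cc' (idx 4), next='a' -> output (4, 'a'), add 'cca' as idx 5
Step 6: w='a' (idx 1), end of input -> output (1, '')


Encoded: [(0, 'a'), (0, 'c'), (2, 'a'), (2, 'c'), (4, 'a'), (1, '')]


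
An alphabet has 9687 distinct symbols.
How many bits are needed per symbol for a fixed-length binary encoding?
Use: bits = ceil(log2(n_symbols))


log2(9687) = 13.2418
Bracket: 2^13 = 8192 < 9687 <= 2^14 = 16384
So ceil(log2(9687)) = 14

bits = ceil(log2(9687)) = ceil(13.2418) = 14 bits


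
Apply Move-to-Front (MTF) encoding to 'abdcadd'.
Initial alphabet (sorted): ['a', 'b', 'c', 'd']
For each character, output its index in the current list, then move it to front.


MTF encoding:
'a': index 0 in ['a', 'b', 'c', 'd'] -> ['a', 'b', 'c', 'd']
'b': index 1 in ['a', 'b', 'c', 'd'] -> ['b', 'a', 'c', 'd']
'd': index 3 in ['b', 'a', 'c', 'd'] -> ['d', 'b', 'a', 'c']
'c': index 3 in ['d', 'b', 'a', 'c'] -> ['c', 'd', 'b', 'a']
'a': index 3 in ['c', 'd', 'b', 'a'] -> ['a', 'c', 'd', 'b']
'd': index 2 in ['a', 'c', 'd', 'b'] -> ['d', 'a', 'c', 'b']
'd': index 0 in ['d', 'a', 'c', 'b'] -> ['d', 'a', 'c', 'b']


Output: [0, 1, 3, 3, 3, 2, 0]


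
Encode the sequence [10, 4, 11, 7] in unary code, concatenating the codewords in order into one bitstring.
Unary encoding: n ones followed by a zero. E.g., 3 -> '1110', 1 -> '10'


Encode each number as n ones followed by a terminating 0:
  10 -> 11111111110 (11 bits)
  4 -> 11110 (5 bits)
  11 -> 111111111110 (12 bits)
  7 -> 11111110 (8 bits)
Total length = 11 + 5 + 12 + 8 = 36 bits.

Unary([10, 4, 11, 7]) = 111111111101111011111111111011111110 (36 bits)


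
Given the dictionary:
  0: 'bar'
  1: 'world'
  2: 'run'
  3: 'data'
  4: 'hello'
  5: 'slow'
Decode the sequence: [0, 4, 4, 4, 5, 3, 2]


Look up each index in the dictionary:
  0 -> 'bar'
  4 -> 'hello'
  4 -> 'hello'
  4 -> 'hello'
  5 -> 'slow'
  3 -> 'data'
  2 -> 'run'

Decoded: "bar hello hello hello slow data run"


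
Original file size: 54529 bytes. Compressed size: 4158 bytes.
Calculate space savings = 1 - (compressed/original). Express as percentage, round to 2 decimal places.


ratio = compressed/original = 4158/54529 = 0.076253
savings = 1 - ratio = 1 - 0.076253 = 0.923747
as a percentage: 0.923747 * 100 = 92.37%

Space savings = 1 - 4158/54529 = 92.37%


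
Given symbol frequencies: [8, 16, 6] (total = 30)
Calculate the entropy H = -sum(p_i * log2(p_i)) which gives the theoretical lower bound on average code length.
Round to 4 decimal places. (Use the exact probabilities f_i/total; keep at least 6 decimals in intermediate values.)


Per-symbol terms -p_i * log2(p_i) with p_i = f_i/30:
  p = 8/30 = 0.266667: log2(p) = -1.906891, -p*log2(p) = 0.508504
  p = 16/30 = 0.533333: log2(p) = -0.906891, -p*log2(p) = 0.483675
  p = 6/30 = 0.200000: log2(p) = -2.321928, -p*log2(p) = 0.464386
H = 0.508504 + 0.483675 + 0.464386 = 1.456565

H = 1.4566 bits/symbol


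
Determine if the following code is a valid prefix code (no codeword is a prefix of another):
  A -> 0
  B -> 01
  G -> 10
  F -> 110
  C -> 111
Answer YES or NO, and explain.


Checking each pair (does one codeword prefix another?):
  A='0' vs B='01': prefix -- VIOLATION

NO -- this is NOT a valid prefix code. A (0) is a prefix of B (01).


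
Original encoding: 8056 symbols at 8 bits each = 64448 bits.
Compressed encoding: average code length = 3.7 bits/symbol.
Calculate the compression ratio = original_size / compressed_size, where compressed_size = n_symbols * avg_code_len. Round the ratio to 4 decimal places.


original_size = n_symbols * orig_bits = 8056 * 8 = 64448 bits
compressed_size = n_symbols * avg_code_len = 8056 * 3.7 = 29807.2 bits
ratio = original_size / compressed_size = 64448 / 29807.2 = 2.1622

Compression ratio = 2.1622


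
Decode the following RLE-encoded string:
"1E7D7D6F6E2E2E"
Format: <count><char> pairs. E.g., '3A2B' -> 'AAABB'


Expanding each <count><char> pair:
  1E -> 'E'
  7D -> 'DDDDDDD'
  7D -> 'DDDDDDD'
  6F -> 'FFFFFF'
  6E -> 'EEEEEE'
  2E -> 'EE'
  2E -> 'EE'

Decoded = EDDDDDDDDDDDDDDFFFFFFEEEEEEEEEE


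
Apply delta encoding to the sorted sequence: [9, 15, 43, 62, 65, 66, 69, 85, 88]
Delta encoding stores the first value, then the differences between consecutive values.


First value: 9
Deltas:
  15 - 9 = 6
  43 - 15 = 28
  62 - 43 = 19
  65 - 62 = 3
  66 - 65 = 1
  69 - 66 = 3
  85 - 69 = 16
  88 - 85 = 3


Delta encoded: [9, 6, 28, 19, 3, 1, 3, 16, 3]


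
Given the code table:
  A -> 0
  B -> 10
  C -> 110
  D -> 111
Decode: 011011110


Decoding:
0 -> A
110 -> C
111 -> D
10 -> B


Result: ACDB
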